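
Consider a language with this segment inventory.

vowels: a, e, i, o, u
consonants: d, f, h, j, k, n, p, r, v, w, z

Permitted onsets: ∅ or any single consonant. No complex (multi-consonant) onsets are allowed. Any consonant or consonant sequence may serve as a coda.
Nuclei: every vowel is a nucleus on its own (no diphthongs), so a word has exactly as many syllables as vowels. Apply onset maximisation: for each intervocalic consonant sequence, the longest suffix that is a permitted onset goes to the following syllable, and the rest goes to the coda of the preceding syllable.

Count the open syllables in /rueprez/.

1

Nuclei (vowels): u, e, e → 3 syllables.
Between /u/ (V1) and /e/ (V2): no consonants, so the boundary falls immediately after /u/.
Between /e/ (V2) and /e/ (V3): cluster /pr/ — the longest permitted-onset suffix is /r/; onset = /r/, preceding coda = /p/.
Syllabification: ru.ep.rez.
Classifying each syllable: /ru/ (open), /ep/ (closed), /rez/ (closed).
Open syllables: 1.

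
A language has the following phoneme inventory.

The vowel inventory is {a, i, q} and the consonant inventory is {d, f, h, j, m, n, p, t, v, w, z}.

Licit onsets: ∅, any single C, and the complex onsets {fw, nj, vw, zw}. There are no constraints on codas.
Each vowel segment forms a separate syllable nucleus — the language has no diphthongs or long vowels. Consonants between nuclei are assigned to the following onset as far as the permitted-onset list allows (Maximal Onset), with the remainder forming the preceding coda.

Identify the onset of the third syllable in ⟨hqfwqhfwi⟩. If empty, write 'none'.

fw

Nuclei (vowels): q, q, i → 3 syllables.
σ1/σ2 boundary: /fw/ is a licit onset in full, so it all attaches to the next syllable.
σ2/σ3 boundary: /hfw/; trying suffixes from longest down, /fw/ is the first permitted one, so coda /h/ | onset /fw/.
Putting it together: hq.fwqh.fwi.
Syllable 3 is /fwi/: onset /fw/, nucleus /i/, coda ∅.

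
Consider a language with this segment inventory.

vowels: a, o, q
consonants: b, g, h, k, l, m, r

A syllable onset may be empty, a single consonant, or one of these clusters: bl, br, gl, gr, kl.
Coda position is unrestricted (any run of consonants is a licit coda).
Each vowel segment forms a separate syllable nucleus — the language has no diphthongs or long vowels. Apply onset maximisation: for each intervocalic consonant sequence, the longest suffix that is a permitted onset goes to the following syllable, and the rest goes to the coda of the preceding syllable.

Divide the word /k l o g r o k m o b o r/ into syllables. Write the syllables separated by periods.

Vowels present: o, o, o, o; each is a nucleus, giving 4 syllables.
V1 /o/ – V2 /o/: cluster /gr/ — /gr/ is itself a permitted onset, so the whole cluster goes right; preceding coda = ∅.
V2 /o/ – V3 /o/: cluster /km/ — the longest permitted-onset suffix is /m/; onset = /m/, preceding coda = /k/.
V3 /o/ – V4 /o/: /b/ → onset of the next syllable (single consonants are always licit onsets).

klo.grok.mo.bor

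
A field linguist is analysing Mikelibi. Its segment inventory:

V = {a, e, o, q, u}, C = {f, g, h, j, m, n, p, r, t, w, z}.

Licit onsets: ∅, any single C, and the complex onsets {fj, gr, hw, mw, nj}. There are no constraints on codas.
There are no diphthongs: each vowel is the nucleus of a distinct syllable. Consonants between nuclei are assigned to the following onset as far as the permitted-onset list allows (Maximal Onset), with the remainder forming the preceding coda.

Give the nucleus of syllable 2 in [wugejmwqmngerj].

e

Vowels present: u, e, q, e; each is a nucleus, giving 4 syllables.
The second nucleus (vowel 2 from the left) is /e/.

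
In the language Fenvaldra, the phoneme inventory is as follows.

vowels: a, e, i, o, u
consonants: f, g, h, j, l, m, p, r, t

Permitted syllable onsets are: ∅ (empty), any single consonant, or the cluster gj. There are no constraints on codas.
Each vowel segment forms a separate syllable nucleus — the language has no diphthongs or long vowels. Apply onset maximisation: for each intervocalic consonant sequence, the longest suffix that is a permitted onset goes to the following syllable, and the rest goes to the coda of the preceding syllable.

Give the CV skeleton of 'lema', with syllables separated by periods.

CV.CV

Vowels present: e, a; each is a nucleus, giving 2 syllables.
Between /e/ (V1) and /a/ (V2): /m/ → onset of the next syllable (single consonants are always licit onsets).
Syllabification: le.ma.
Mapping each syllable to C/V: /le/ → CV, /ma/ → CV.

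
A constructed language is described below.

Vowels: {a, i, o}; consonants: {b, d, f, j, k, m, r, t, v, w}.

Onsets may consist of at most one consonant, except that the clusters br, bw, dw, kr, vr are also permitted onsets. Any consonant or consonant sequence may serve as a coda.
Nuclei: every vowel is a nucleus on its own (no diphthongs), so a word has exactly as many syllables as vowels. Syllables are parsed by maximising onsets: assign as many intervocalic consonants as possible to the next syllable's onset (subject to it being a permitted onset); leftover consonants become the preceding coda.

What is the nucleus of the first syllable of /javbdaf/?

Nuclei (vowels): a, a → 2 syllables.
The first nucleus (vowel 1 from the left) is /a/.

a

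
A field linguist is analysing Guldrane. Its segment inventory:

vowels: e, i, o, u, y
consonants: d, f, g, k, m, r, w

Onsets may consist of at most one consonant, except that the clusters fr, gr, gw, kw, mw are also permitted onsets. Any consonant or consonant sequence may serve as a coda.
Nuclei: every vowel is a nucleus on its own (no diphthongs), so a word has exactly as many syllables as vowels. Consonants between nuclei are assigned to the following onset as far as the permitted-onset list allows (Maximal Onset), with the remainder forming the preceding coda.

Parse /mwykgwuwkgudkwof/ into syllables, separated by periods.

mwyk.gwuwk.gud.kwof

Vowels present: y, u, u, o; each is a nucleus, giving 4 syllables.
V1 /y/ – V2 /u/: cluster /kgw/ — the longest permitted-onset suffix is /gw/; onset = /gw/, preceding coda = /k/.
V2 /u/ – V3 /u/: cluster /wkg/ — the longest permitted-onset suffix is /g/; onset = /g/, preceding coda = /wk/.
V3 /u/ – V4 /o/: /dkw/; trying suffixes from longest down, /kw/ is the first permitted one, so coda /d/ | onset /kw/.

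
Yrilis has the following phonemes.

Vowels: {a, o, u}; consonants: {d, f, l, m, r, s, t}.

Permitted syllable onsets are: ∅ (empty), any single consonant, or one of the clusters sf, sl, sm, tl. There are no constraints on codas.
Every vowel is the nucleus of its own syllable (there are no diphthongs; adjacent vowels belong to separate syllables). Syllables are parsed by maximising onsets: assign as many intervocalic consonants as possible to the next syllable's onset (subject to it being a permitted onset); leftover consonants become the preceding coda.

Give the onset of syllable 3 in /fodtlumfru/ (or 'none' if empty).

The vowels are o, u, u — 3 nuclei, so 3 syllables.
V1 /o/ – V2 /u/: /dtl/; trying suffixes from longest down, /tl/ is the first permitted one, so coda /d/ | onset /tl/.
V2 /u/ – V3 /u/: /mfr/; trying suffixes from longest down, /r/ is the first permitted one, so coda /mf/ | onset /r/.
So the parse is fod.tlumf.ru.
Syllable 3 is /ru/: onset /r/, nucleus /u/, coda ∅.

r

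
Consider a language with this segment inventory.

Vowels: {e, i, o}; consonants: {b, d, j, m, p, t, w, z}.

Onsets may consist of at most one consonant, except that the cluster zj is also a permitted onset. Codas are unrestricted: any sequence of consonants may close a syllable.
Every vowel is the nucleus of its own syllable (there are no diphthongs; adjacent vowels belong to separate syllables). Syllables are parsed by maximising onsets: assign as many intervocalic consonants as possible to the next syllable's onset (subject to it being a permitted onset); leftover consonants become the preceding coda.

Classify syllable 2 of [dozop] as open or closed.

closed

The vowels are o, o — 2 nuclei, so 2 syllables.
Between /o/ (V1) and /o/ (V2): /z/ → onset of the next syllable (single consonants are always licit onsets).
So the parse is do.zop.
Syllable 2 is /zop/ with coda /p/, so it is closed.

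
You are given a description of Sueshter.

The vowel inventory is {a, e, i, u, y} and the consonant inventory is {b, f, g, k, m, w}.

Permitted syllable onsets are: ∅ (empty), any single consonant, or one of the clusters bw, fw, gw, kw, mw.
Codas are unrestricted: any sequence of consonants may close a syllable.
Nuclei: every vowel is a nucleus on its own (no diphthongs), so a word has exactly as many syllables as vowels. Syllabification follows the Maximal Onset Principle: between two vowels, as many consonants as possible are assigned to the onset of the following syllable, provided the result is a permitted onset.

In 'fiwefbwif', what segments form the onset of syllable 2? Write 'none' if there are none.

w

The vowels are i, e, i — 3 nuclei, so 3 syllables.
Between /i/ (V1) and /e/ (V2): just /w/ — single C goes to the following onset.
Between /e/ (V2) and /i/ (V3): /fbw/ — longest licit onset from the right is /bw/, leaving /f/ as coda.
Syllabification: fi.wef.bwif.
Syllable 2 is /wef/: onset /w/, nucleus /e/, coda /f/.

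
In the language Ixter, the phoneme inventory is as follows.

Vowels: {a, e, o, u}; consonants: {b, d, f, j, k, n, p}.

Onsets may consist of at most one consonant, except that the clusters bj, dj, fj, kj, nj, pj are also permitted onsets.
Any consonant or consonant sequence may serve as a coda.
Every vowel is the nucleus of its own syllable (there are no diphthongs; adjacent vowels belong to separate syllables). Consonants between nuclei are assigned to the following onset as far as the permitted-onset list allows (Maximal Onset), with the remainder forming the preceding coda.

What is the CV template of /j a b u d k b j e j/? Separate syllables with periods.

CV.CVCC.CCVC

The vowels are a, u, e — 3 nuclei, so 3 syllables.
/a…u/ gap (V1→V2): just /b/ — single C goes to the following onset.
/u…e/ gap (V2→V3): cluster /dkbj/ — the longest permitted-onset suffix is /bj/; onset = /bj/, preceding coda = /dk/.
Putting it together: ja.budk.bjej.
Mapping each syllable to C/V: /ja/ → CV, /budk/ → CVCC, /bjej/ → CCVC.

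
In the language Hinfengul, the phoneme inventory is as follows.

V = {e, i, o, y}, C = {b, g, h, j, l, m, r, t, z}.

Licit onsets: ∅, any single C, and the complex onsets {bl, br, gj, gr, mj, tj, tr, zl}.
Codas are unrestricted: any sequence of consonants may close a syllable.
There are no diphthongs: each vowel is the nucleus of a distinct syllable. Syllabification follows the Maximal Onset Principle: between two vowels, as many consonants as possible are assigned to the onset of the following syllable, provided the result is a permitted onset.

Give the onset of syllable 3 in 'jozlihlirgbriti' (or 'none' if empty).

The vowels are o, i, i, i, i — 5 nuclei, so 5 syllables.
Between /o/ (V1) and /i/ (V2): /zl/ — entire cluster is a permitted onset → onset /zl/, coda ∅.
Between /i/ (V2) and /i/ (V3): /hl/; trying suffixes from longest down, /l/ is the first permitted one, so coda /h/ | onset /l/.
Between /i/ (V3) and /i/ (V4): /rgbr/; trying suffixes from longest down, /br/ is the first permitted one, so coda /rg/ | onset /br/.
Between /i/ (V4) and /i/ (V5): just /t/ — single C goes to the following onset.
Putting it together: jo.zlih.lirg.bri.ti.
Syllable 3 is /lirg/: onset /l/, nucleus /i/, coda /rg/.

l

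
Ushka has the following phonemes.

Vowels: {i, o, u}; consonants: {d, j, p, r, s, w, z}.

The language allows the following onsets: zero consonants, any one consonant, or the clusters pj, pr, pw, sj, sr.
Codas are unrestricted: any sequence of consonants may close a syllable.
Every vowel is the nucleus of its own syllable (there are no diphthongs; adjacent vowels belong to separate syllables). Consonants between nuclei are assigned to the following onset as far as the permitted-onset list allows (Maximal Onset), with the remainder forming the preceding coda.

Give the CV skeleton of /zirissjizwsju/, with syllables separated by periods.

CV.CVC.CCVCC.CCV

Vowels present: i, i, i, u; each is a nucleus, giving 4 syllables.
Between /i/ (V1) and /i/ (V2): /r/ → onset of the next syllable (single consonants are always licit onsets).
Between /i/ (V2) and /i/ (V3): /ssj/ splits as /s/ + /sj/ (/sj/ is the longest suffix that is a licit onset).
Between /i/ (V3) and /u/ (V4): cluster /zwsj/ — the longest permitted-onset suffix is /sj/; onset = /sj/, preceding coda = /zw/.
Result: zi.ris.sjizw.sju.
Mapping each syllable to C/V: /zi/ → CV, /ris/ → CVC, /sjizw/ → CCVCC, /sju/ → CCV.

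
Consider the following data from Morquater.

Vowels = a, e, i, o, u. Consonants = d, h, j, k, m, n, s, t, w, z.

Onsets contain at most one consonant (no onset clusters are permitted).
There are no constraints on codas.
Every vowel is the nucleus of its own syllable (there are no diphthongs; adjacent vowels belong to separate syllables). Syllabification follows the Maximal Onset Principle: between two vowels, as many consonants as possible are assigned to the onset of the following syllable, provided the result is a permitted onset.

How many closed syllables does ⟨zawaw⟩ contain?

Vowels present: a, a; each is a nucleus, giving 2 syllables.
V1 /a/ – V2 /a/: /w/ is a single consonant, so it becomes the next onset.
So the parse is za.waw.
Classifying each syllable: /za/ (open), /waw/ (closed).
Closed syllables: 1.

1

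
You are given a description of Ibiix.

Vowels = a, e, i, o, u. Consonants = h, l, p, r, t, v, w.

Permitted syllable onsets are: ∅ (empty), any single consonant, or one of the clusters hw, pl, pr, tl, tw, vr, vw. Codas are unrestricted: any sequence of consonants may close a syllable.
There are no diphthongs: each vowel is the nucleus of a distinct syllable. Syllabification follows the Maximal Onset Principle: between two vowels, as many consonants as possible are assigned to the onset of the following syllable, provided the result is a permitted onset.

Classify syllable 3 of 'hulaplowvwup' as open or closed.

Vowels present: u, a, o, u; each is a nucleus, giving 4 syllables.
Between /u/ (V1) and /a/ (V2): /l/ → onset of the next syllable (single consonants are always licit onsets).
Between /a/ (V2) and /o/ (V3): /pl/ is a licit onset in full, so it all attaches to the next syllable.
Between /o/ (V3) and /u/ (V4): /wvw/ — longest licit onset from the right is /vw/, leaving /w/ as coda.
Result: hu.la.plow.vwup.
Syllable 3 is /plow/ with coda /w/, so it is closed.

closed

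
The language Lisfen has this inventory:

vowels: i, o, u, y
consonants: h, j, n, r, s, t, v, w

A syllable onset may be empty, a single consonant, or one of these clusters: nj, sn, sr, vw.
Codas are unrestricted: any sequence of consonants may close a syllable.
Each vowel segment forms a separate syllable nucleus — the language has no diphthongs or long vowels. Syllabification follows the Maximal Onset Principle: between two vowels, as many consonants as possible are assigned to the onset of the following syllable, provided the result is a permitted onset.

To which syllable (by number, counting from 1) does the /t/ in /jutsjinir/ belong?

1

Nuclei (vowels): u, i, i → 3 syllables.
Between /u/ (V1) and /i/ (V2): cluster /tsj/ — the longest permitted-onset suffix is /j/; onset = /j/, preceding coda = /ts/.
Between /i/ (V2) and /i/ (V3): just /n/ — single C goes to the following onset.
Result: juts.ji.nir.
The /t/ is in the coda of syllable 1 (/juts/).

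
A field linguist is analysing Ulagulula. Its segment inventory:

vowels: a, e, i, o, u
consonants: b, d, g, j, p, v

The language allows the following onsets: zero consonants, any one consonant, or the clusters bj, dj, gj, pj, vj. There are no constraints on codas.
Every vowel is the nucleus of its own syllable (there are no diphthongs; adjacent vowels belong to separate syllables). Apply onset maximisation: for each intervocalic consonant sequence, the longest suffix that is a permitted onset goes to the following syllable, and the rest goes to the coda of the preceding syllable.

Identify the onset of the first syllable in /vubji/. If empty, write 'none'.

Nuclei (vowels): u, i → 2 syllables.
V1 /u/ – V2 /i/: cluster /bj/ — /bj/ is itself a permitted onset, so the whole cluster goes right; preceding coda = ∅.
Putting it together: vu.bji.
Syllable 1 is /vu/: onset /v/, nucleus /u/, coda ∅.

v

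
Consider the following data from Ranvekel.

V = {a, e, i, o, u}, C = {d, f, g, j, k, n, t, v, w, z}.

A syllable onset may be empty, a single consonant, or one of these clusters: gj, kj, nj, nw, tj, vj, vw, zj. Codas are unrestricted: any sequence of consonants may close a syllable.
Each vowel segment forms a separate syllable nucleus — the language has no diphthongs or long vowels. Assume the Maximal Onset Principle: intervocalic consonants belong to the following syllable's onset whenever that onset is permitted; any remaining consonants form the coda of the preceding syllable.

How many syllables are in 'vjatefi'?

Vowels present: a, e, i; each is a nucleus, giving 3 syllables.

3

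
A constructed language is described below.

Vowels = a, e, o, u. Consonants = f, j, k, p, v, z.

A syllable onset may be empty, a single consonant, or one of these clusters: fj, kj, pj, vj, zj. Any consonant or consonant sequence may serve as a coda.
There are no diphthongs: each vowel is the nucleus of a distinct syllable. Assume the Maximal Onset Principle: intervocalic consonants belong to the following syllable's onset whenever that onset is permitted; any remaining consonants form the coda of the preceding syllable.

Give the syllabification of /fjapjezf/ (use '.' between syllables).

fja.pjezf

The vowels are a, e — 2 nuclei, so 2 syllables.
Between /a/ (V1) and /e/ (V2): /pj/ is a licit onset in full, so it all attaches to the next syllable.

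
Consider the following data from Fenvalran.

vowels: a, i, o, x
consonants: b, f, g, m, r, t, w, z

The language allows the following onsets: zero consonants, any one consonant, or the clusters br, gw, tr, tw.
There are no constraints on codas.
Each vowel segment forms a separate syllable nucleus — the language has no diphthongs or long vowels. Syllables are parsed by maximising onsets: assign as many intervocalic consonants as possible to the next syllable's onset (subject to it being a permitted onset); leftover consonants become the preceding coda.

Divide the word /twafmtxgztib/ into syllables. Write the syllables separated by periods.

twafm.txgz.tib

Vowels present: a, x, i; each is a nucleus, giving 3 syllables.
/a…x/ gap (V1→V2): /fmt/; trying suffixes from longest down, /t/ is the first permitted one, so coda /fm/ | onset /t/.
/x…i/ gap (V2→V3): /gzt/ splits as /gz/ + /t/ (/t/ is the longest suffix that is a licit onset).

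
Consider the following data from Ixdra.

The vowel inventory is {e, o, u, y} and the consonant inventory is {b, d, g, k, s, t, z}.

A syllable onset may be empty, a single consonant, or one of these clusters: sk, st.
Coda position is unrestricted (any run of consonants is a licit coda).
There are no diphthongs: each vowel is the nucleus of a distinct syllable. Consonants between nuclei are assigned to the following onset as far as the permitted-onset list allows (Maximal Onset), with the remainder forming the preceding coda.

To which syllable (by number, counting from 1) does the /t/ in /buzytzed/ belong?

The vowels are u, y, e — 3 nuclei, so 3 syllables.
Between /u/ (V1) and /y/ (V2): /z/ is a single consonant, so it becomes the next onset.
Between /y/ (V2) and /e/ (V3): /tz/ splits as /t/ + /z/ (/z/ is the longest suffix that is a licit onset).
Syllabification: bu.zyt.zed.
The /t/ is in the coda of syllable 2 (/zyt/).

2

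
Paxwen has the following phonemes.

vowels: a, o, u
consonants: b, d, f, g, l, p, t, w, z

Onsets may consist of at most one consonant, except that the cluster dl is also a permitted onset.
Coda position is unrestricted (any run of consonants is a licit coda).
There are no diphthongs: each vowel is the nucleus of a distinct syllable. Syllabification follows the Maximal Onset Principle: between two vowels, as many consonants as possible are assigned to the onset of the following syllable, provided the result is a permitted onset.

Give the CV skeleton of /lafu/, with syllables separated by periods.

CV.CV

Nuclei (vowels): a, u → 2 syllables.
σ1/σ2 boundary: /f/ is a single consonant, so it becomes the next onset.
Putting it together: la.fu.
Mapping each syllable to C/V: /la/ → CV, /fu/ → CV.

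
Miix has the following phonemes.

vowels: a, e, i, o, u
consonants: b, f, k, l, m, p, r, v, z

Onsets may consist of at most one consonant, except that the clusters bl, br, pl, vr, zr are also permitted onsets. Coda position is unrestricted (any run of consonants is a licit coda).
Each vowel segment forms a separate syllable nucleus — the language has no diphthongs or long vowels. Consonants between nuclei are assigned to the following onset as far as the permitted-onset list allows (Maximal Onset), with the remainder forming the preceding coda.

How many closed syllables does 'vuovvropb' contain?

The vowels are u, o, o — 3 nuclei, so 3 syllables.
/u…o/ gap (V1→V2): hiatus — the boundary sits between the two vowels.
/o…o/ gap (V2→V3): cluster /vvr/ — the longest permitted-onset suffix is /vr/; onset = /vr/, preceding coda = /v/.
Putting it together: vu.ov.vropb.
Classifying each syllable: /vu/ (open), /ov/ (closed), /vropb/ (closed).
Closed syllables: 2.

2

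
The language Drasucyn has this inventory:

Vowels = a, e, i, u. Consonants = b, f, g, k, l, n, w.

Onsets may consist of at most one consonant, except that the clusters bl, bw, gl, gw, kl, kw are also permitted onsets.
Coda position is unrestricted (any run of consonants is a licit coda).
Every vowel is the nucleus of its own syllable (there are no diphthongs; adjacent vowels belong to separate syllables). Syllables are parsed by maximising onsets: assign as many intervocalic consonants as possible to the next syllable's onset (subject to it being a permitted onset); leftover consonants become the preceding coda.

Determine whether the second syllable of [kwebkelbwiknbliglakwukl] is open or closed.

closed

The vowels are e, e, i, i, a, u — 6 nuclei, so 6 syllables.
V1 /e/ – V2 /e/: /bk/; trying suffixes from longest down, /k/ is the first permitted one, so coda /b/ | onset /k/.
V2 /e/ – V3 /i/: cluster /lbw/ — the longest permitted-onset suffix is /bw/; onset = /bw/, preceding coda = /l/.
V3 /i/ – V4 /i/: cluster /knbl/ — the longest permitted-onset suffix is /bl/; onset = /bl/, preceding coda = /kn/.
V4 /i/ – V5 /a/: /gl/ — entire cluster is a permitted onset → onset /gl/, coda ∅.
V5 /a/ – V6 /u/: cluster /kw/ — /kw/ is itself a permitted onset, so the whole cluster goes right; preceding coda = ∅.
Result: kweb.kel.bwikn.bli.gla.kwukl.
Syllable 2 is /kel/ with coda /l/, so it is closed.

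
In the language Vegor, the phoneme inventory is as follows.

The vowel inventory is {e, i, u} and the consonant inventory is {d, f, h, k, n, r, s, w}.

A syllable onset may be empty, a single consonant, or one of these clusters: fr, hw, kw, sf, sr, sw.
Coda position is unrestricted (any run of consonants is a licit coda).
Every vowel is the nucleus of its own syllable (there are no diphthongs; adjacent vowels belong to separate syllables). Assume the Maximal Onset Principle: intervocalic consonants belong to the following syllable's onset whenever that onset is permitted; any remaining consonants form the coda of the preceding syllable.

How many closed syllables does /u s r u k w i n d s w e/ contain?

Nuclei (vowels): u, u, i, e → 4 syllables.
V1 /u/ – V2 /u/: /sr/ is a licit onset in full, so it all attaches to the next syllable.
V2 /u/ – V3 /i/: /kw/ — entire cluster is a permitted onset → onset /kw/, coda ∅.
V3 /i/ – V4 /e/: /ndsw/ splits as /nd/ + /sw/ (/sw/ is the longest suffix that is a licit onset).
Syllabification: u.sru.kwind.swe.
Classifying each syllable: /u/ (open), /sru/ (open), /kwind/ (closed), /swe/ (open).
Closed syllables: 1.

1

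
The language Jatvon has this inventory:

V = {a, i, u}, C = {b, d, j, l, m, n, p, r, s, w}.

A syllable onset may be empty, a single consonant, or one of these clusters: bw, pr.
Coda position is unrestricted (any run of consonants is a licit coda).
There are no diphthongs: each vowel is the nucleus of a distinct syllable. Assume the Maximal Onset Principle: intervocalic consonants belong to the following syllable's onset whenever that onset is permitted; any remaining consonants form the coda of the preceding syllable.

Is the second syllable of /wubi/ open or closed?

The vowels are u, i — 2 nuclei, so 2 syllables.
/u…i/ gap (V1→V2): just /b/ — single C goes to the following onset.
Result: wu.bi.
Syllable 2 is /bi/; it ends in its nucleus with no coda, so it is open.

open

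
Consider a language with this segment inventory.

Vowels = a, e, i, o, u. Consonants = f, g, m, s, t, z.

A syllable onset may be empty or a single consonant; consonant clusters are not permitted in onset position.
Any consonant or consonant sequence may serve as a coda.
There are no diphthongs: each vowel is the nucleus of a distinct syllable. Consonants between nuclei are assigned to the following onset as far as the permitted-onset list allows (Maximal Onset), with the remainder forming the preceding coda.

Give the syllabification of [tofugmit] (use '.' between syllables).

The vowels are o, u, i — 3 nuclei, so 3 syllables.
V1 /o/ – V2 /u/: just /f/ — single C goes to the following onset.
V2 /u/ – V3 /i/: cluster /gm/ — the longest permitted-onset suffix is /m/; onset = /m/, preceding coda = /g/.

to.fug.mit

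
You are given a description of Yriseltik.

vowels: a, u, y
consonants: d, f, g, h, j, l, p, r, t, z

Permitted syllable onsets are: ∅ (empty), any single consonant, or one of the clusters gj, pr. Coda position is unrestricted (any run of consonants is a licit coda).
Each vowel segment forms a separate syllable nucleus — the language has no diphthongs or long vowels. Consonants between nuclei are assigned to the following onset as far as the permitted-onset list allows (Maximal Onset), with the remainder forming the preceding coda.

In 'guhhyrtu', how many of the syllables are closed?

2

Vowels present: u, y, u; each is a nucleus, giving 3 syllables.
/u…y/ gap (V1→V2): /hh/ splits as /h/ + /h/ (/h/ is the longest suffix that is a licit onset).
/y…u/ gap (V2→V3): /rt/ — longest licit onset from the right is /t/, leaving /r/ as coda.
Putting it together: guh.hyr.tu.
Classifying each syllable: /guh/ (closed), /hyr/ (closed), /tu/ (open).
Closed syllables: 2.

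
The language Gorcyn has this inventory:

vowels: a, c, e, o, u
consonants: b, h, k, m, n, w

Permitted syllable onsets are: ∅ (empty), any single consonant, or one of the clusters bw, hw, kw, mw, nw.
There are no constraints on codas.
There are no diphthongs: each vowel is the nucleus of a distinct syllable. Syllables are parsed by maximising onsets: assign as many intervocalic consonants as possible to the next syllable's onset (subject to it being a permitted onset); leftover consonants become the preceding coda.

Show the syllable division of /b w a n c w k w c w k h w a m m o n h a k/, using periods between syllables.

bwa.ncw.kwcwk.hwam.mon.hak

The vowels are a, c, c, a, o, a — 6 nuclei, so 6 syllables.
Between /a/ (V1) and /c/ (V2): /n/ → onset of the next syllable (single consonants are always licit onsets).
Between /c/ (V2) and /c/ (V3): cluster /wkw/ — the longest permitted-onset suffix is /kw/; onset = /kw/, preceding coda = /w/.
Between /c/ (V3) and /a/ (V4): /wkhw/; trying suffixes from longest down, /hw/ is the first permitted one, so coda /wk/ | onset /hw/.
Between /a/ (V4) and /o/ (V5): /mm/ — longest licit onset from the right is /m/, leaving /m/ as coda.
Between /o/ (V5) and /a/ (V6): cluster /nh/ — the longest permitted-onset suffix is /h/; onset = /h/, preceding coda = /n/.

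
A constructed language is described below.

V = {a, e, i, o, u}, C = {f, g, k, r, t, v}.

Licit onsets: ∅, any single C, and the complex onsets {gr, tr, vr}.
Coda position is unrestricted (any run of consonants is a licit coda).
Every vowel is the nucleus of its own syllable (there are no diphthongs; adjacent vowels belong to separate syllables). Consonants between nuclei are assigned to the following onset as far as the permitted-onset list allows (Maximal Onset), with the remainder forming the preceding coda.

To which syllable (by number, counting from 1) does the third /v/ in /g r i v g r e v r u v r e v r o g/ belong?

The vowels are i, e, u, e, o — 5 nuclei, so 5 syllables.
Between /i/ (V1) and /e/ (V2): /vgr/; trying suffixes from longest down, /gr/ is the first permitted one, so coda /v/ | onset /gr/.
Between /e/ (V2) and /u/ (V3): /vr/ — entire cluster is a permitted onset → onset /vr/, coda ∅.
Between /u/ (V3) and /e/ (V4): /vr/ is a licit onset in full, so it all attaches to the next syllable.
Between /e/ (V4) and /o/ (V5): /vr/ is a licit onset in full, so it all attaches to the next syllable.
Result: griv.gre.vru.vre.vrog.
The third /v/ is in the onset of syllable 4 (/vre/).

4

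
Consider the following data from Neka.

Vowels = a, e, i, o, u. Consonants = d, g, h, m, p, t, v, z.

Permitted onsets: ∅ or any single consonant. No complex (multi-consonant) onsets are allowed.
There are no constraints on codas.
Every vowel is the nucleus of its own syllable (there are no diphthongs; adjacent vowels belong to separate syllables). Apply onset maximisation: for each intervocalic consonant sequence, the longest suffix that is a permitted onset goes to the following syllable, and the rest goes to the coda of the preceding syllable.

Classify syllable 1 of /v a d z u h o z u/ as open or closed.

closed

Vowels present: a, u, o, u; each is a nucleus, giving 4 syllables.
V1 /a/ – V2 /u/: cluster /dz/ — the longest permitted-onset suffix is /z/; onset = /z/, preceding coda = /d/.
V2 /u/ – V3 /o/: /h/ is a single consonant, so it becomes the next onset.
V3 /o/ – V4 /u/: /z/ → onset of the next syllable (single consonants are always licit onsets).
Syllabification: vad.zu.ho.zu.
Syllable 1 is /vad/ with coda /d/, so it is closed.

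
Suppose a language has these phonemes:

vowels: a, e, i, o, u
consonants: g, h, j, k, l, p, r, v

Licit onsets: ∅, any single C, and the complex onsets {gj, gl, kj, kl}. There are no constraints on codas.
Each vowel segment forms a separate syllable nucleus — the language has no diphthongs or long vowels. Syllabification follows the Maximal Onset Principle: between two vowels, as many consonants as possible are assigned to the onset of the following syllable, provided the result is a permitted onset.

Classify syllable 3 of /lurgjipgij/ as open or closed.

closed

The vowels are u, i, i — 3 nuclei, so 3 syllables.
σ1/σ2 boundary: /rgj/ — longest licit onset from the right is /gj/, leaving /r/ as coda.
σ2/σ3 boundary: /pg/; trying suffixes from longest down, /g/ is the first permitted one, so coda /p/ | onset /g/.
Syllabification: lur.gjip.gij.
Syllable 3 is /gij/ with coda /j/, so it is closed.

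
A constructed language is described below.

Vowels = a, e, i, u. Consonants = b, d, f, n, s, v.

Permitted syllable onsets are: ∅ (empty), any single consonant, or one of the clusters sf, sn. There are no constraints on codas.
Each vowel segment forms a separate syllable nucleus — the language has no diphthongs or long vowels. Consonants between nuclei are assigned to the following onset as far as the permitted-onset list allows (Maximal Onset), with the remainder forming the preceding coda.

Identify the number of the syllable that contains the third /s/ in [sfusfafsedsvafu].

3

Vowels present: u, a, e, a, u; each is a nucleus, giving 5 syllables.
V1 /u/ – V2 /a/: /sf/ — entire cluster is a permitted onset → onset /sf/, coda ∅.
V2 /a/ – V3 /e/: /fs/; trying suffixes from longest down, /s/ is the first permitted one, so coda /f/ | onset /s/.
V3 /e/ – V4 /a/: /dsv/ splits as /ds/ + /v/ (/v/ is the longest suffix that is a licit onset).
V4 /a/ – V5 /u/: just /f/ — single C goes to the following onset.
So the parse is sfu.sfaf.seds.va.fu.
The third /s/ is in the onset of syllable 3 (/seds/).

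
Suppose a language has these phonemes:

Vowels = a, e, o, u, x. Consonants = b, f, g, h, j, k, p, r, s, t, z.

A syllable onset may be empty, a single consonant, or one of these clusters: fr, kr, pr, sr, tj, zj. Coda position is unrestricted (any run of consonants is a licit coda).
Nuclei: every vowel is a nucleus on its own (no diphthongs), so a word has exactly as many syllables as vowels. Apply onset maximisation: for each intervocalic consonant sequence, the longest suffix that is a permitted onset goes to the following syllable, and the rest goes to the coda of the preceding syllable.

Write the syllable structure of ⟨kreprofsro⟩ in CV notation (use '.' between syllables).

CCV.CCVC.CCV

Nuclei (vowels): e, o, o → 3 syllables.
σ1/σ2 boundary: /pr/ — entire cluster is a permitted onset → onset /pr/, coda ∅.
σ2/σ3 boundary: /fsr/ — longest licit onset from the right is /sr/, leaving /f/ as coda.
Result: kre.prof.sro.
Mapping each syllable to C/V: /kre/ → CCV, /prof/ → CCVC, /sro/ → CCV.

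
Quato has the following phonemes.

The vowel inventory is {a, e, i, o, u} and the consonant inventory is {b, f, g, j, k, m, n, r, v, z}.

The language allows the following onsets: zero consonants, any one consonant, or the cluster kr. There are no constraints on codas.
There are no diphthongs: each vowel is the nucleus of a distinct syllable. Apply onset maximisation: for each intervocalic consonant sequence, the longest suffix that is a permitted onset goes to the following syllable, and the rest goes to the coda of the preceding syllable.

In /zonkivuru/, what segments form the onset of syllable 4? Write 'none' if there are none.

r

The vowels are o, i, u, u — 4 nuclei, so 4 syllables.
/o…i/ gap (V1→V2): cluster /nk/ — the longest permitted-onset suffix is /k/; onset = /k/, preceding coda = /n/.
/i…u/ gap (V2→V3): /v/ is a single consonant, so it becomes the next onset.
/u…u/ gap (V3→V4): /r/ → onset of the next syllable (single consonants are always licit onsets).
Syllabification: zon.ki.vu.ru.
Syllable 4 is /ru/: onset /r/, nucleus /u/, coda ∅.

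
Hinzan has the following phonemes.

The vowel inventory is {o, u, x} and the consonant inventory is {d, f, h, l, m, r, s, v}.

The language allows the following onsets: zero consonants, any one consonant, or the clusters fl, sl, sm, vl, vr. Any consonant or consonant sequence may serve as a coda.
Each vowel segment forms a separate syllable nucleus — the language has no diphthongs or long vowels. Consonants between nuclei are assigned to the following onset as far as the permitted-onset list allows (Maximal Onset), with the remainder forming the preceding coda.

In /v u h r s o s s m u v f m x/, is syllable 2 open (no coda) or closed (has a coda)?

Nuclei (vowels): u, o, u, x → 4 syllables.
/u…o/ gap (V1→V2): cluster /hrs/ — the longest permitted-onset suffix is /s/; onset = /s/, preceding coda = /hr/.
/o…u/ gap (V2→V3): /ssm/ splits as /s/ + /sm/ (/sm/ is the longest suffix that is a licit onset).
/u…x/ gap (V3→V4): /vfm/; trying suffixes from longest down, /m/ is the first permitted one, so coda /vf/ | onset /m/.
So the parse is vuhr.sos.smuvf.mx.
Syllable 2 is /sos/ with coda /s/, so it is closed.

closed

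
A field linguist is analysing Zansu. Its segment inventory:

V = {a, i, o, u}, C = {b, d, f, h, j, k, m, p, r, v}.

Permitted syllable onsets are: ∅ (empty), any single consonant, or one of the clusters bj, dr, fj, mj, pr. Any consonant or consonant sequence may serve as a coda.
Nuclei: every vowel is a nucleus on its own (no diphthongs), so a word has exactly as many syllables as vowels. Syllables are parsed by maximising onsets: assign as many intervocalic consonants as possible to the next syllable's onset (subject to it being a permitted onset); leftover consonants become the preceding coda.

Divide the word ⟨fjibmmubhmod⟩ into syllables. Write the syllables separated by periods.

Nuclei (vowels): i, u, o → 3 syllables.
σ1/σ2 boundary: /bmm/ — longest licit onset from the right is /m/, leaving /bm/ as coda.
σ2/σ3 boundary: /bhm/ — longest licit onset from the right is /m/, leaving /bh/ as coda.

fjibm.mubh.mod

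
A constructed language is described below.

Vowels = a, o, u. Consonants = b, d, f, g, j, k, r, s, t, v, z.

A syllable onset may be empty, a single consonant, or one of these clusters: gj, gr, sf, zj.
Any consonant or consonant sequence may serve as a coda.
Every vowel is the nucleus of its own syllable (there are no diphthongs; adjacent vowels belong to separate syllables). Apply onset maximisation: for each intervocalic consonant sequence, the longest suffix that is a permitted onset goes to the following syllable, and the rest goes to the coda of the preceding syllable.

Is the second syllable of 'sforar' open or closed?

Vowels present: o, a; each is a nucleus, giving 2 syllables.
σ1/σ2 boundary: /r/ is a single consonant, so it becomes the next onset.
Result: sfo.rar.
Syllable 2 is /rar/ with coda /r/, so it is closed.

closed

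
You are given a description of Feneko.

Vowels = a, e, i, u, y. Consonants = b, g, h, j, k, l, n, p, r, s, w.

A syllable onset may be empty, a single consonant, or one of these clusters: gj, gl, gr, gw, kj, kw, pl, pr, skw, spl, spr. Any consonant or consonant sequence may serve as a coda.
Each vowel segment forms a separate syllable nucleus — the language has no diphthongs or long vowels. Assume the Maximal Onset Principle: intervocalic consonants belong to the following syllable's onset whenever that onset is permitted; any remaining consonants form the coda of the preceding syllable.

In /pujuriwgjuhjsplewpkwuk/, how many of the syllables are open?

2

Nuclei (vowels): u, u, i, u, e, u → 6 syllables.
V1 /u/ – V2 /u/: /j/ is a single consonant, so it becomes the next onset.
V2 /u/ – V3 /i/: /r/ is a single consonant, so it becomes the next onset.
V3 /i/ – V4 /u/: /wgj/ — longest licit onset from the right is /gj/, leaving /w/ as coda.
V4 /u/ – V5 /e/: /hjspl/ — longest licit onset from the right is /spl/, leaving /hj/ as coda.
V5 /e/ – V6 /u/: cluster /wpkw/ — the longest permitted-onset suffix is /kw/; onset = /kw/, preceding coda = /wp/.
Putting it together: pu.ju.riw.gjuhj.splewp.kwuk.
Classifying each syllable: /pu/ (open), /ju/ (open), /riw/ (closed), /gjuhj/ (closed), /splewp/ (closed), /kwuk/ (closed).
Open syllables: 2.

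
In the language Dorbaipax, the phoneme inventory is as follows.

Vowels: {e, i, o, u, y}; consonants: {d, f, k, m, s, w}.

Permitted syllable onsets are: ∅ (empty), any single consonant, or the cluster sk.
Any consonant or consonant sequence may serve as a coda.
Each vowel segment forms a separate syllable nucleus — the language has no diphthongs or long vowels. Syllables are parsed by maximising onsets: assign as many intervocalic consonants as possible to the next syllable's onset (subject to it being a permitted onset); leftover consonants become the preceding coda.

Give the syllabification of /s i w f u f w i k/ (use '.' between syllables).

siw.fuf.wik

Nuclei (vowels): i, u, i → 3 syllables.
V1 /i/ – V2 /u/: /wf/ splits as /w/ + /f/ (/f/ is the longest suffix that is a licit onset).
V2 /u/ – V3 /i/: /fw/ splits as /f/ + /w/ (/w/ is the longest suffix that is a licit onset).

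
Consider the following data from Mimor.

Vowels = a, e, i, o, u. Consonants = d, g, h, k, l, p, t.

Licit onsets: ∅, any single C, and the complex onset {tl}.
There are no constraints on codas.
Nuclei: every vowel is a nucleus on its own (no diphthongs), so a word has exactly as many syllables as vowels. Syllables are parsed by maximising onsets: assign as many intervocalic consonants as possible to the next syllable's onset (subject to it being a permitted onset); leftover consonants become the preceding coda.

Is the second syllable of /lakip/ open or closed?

The vowels are a, i — 2 nuclei, so 2 syllables.
Between /a/ (V1) and /i/ (V2): /k/ → onset of the next syllable (single consonants are always licit onsets).
Result: la.kip.
Syllable 2 is /kip/ with coda /p/, so it is closed.

closed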